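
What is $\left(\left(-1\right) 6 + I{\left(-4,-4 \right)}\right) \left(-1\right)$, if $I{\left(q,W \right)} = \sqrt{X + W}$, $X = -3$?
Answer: $6 - i \sqrt{7} \approx 6.0 - 2.6458 i$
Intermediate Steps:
$I{\left(q,W \right)} = \sqrt{-3 + W}$
$\left(\left(-1\right) 6 + I{\left(-4,-4 \right)}\right) \left(-1\right) = \left(\left(-1\right) 6 + \sqrt{-3 - 4}\right) \left(-1\right) = \left(-6 + \sqrt{-7}\right) \left(-1\right) = \left(-6 + i \sqrt{7}\right) \left(-1\right) = 6 - i \sqrt{7}$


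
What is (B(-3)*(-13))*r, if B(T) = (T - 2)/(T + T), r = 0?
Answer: 0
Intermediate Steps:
B(T) = (-2 + T)/(2*T) (B(T) = (-2 + T)/((2*T)) = (-2 + T)*(1/(2*T)) = (-2 + T)/(2*T))
(B(-3)*(-13))*r = (((½)*(-2 - 3)/(-3))*(-13))*0 = (((½)*(-⅓)*(-5))*(-13))*0 = ((⅚)*(-13))*0 = -65/6*0 = 0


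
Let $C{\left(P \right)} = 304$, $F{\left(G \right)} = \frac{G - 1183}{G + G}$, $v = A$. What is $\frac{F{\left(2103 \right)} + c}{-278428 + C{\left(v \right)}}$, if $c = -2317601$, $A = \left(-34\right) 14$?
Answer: $\frac{4873914443}{584894772} \approx 8.333$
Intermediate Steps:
$A = -476$
$v = -476$
$F{\left(G \right)} = \frac{-1183 + G}{2 G}$
$\frac{F{\left(2103 \right)} + c}{-278428 + C{\left(v \right)}} = \frac{\frac{-1183 + 2103}{2 \cdot 2103} - 2317601}{-278428 + 304} = \frac{\frac{1}{2} \cdot \frac{1}{2103} \cdot 920 - 2317601}{-278124} = \left(\frac{460}{2103} - 2317601\right) \left(- \frac{1}{278124}\right) = \left(- \frac{4873914443}{2103}\right) \left(- \frac{1}{278124}\right) = \frac{4873914443}{584894772}$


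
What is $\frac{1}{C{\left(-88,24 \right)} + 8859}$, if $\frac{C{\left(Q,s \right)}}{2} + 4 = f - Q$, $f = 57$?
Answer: $\frac{1}{9141} \approx 0.0001094$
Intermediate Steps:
$C{\left(Q,s \right)} = 106 - 2 Q$ ($C{\left(Q,s \right)} = -8 + 2 \left(57 - Q\right) = -8 - \left(-114 + 2 Q\right) = 106 - 2 Q$)
$\frac{1}{C{\left(-88,24 \right)} + 8859} = \frac{1}{\left(106 - -176\right) + 8859} = \frac{1}{\left(106 + 176\right) + 8859} = \frac{1}{282 + 8859} = \frac{1}{9141}$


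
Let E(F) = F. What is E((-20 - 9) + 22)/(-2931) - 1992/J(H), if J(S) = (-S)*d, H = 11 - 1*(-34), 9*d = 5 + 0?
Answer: 5838727/73275 ≈ 79.682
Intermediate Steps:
d = 5/9 (d = (5 + 0)/9 = (1/9)*5 = 5/9 ≈ 0.55556)
H = 45 (H = 11 + 34 = 45)
J(S) = -5*S/9 (J(S) = -S*(5/9) = -5*S/9)
E((-20 - 9) + 22)/(-2931) - 1992/J(H) = ((-20 - 9) + 22)/(-2931) - 1992/((-5/9*45)) = (-29 + 22)*(-1/2931) - 1992/(-25) = -7*(-1/2931) - 1992*(-1/25) = 7/2931 + 1992/25 = 5838727/73275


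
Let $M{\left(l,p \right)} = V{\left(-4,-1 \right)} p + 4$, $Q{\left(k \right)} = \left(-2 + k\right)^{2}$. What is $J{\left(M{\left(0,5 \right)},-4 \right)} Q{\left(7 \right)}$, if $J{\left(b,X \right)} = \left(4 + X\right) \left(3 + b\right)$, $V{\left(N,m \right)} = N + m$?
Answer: $0$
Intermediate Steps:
$M{\left(l,p \right)} = 4 - 5 p$ ($M{\left(l,p \right)} = \left(-4 - 1\right) p + 4 = - 5 p + 4 = 4 - 5 p$)
$J{\left(b,X \right)} = \left(3 + b\right) \left(4 + X\right)$
$J{\left(M{\left(0,5 \right)},-4 \right)} Q{\left(7 \right)} = \left(12 + 3 \left(-4\right) + 4 \left(4 - 25\right) - 4 \left(4 - 25\right)\right) \left(-2 + 7\right)^{2} = \left(12 - 12 + 4 \left(4 - 25\right) - 4 \left(4 - 25\right)\right) 5^{2} = \left(12 - 12 + 4 \left(-21\right) - -84\right) 25 = \left(12 - 12 - 84 + 84\right) 25 = 0 \cdot 25 = 0$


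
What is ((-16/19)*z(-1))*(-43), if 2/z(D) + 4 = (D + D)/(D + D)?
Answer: -1376/57 ≈ -24.140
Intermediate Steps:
z(D) = -⅔ (z(D) = 2/(-4 + (D + D)/(D + D)) = 2/(-4 + (2*D)/((2*D))) = 2/(-4 + (2*D)*(1/(2*D))) = 2/(-4 + 1) = 2/(-3) = 2*(-⅓) = -⅔)
((-16/19)*z(-1))*(-43) = (-16/19*(-⅔))*(-43) = (-16*1/19*(-⅔))*(-43) = -16/19*(-⅔)*(-43) = (32/57)*(-43) = -1376/57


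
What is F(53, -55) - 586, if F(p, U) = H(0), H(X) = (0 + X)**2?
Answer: -586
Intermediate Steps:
H(X) = X**2
F(p, U) = 0 (F(p, U) = 0**2 = 0)
F(53, -55) - 586 = 0 - 586 = -586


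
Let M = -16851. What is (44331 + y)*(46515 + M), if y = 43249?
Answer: 2597973120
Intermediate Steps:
(44331 + y)*(46515 + M) = (44331 + 43249)*(46515 - 16851) = 87580*29664 = 2597973120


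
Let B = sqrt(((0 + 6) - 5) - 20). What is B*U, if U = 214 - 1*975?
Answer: -761*I*sqrt(19) ≈ -3317.1*I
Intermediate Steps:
U = -761 (U = 214 - 975 = -761)
B = I*sqrt(19) (B = sqrt((6 - 5) - 20) = sqrt(1 - 20) = sqrt(-19) = I*sqrt(19) ≈ 4.3589*I)
B*U = (I*sqrt(19))*(-761) = -761*I*sqrt(19)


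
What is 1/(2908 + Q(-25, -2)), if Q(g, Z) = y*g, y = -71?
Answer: 1/4683 ≈ 0.00021354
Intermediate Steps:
Q(g, Z) = -71*g
1/(2908 + Q(-25, -2)) = 1/(2908 - 71*(-25)) = 1/(2908 + 1775) = 1/4683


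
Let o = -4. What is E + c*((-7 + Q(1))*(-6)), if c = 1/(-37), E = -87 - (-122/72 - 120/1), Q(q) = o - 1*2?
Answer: 43405/1332 ≈ 32.586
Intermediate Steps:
Q(q) = -6 (Q(q) = -4 - 1*2 = -4 - 2 = -6)
E = 1249/36 (E = -87 - (-122*1/72 - 120*1) = -87 - (-61/36 - 120) = -87 - 1*(-4381/36) = -87 + 4381/36 = 1249/36 ≈ 34.694)
c = -1/37 ≈ -0.027027
E + c*((-7 + Q(1))*(-6)) = 1249/36 - (-7 - 6)*(-6)/37 = 1249/36 - (-13)*(-6)/37 = 1249/36 - 1/37*78 = 1249/36 - 78/37 = 43405/1332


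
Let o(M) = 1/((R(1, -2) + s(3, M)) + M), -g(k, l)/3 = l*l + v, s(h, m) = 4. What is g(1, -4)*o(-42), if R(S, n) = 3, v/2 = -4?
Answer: 24/35 ≈ 0.68571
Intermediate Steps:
v = -8 (v = 2*(-4) = -8)
g(k, l) = 24 - 3*l² (g(k, l) = -3*(l*l - 8) = -3*(l² - 8) = -3*(-8 + l²) = 24 - 3*l²)
o(M) = 1/(7 + M) (o(M) = 1/((3 + 4) + M) = 1/(7 + M))
g(1, -4)*o(-42) = (24 - 3*(-4)²)/(7 - 42) = (24 - 3*16)/(-35) = (24 - 48)*(-1/35) = -24*(-1/35) = 24/35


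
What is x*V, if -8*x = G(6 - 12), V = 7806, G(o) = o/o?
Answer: -3903/4 ≈ -975.75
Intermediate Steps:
G(o) = 1
x = -1/8 (x = -1/8*1 = -1/8 ≈ -0.12500)
x*V = -1/8*7806 = -3903/4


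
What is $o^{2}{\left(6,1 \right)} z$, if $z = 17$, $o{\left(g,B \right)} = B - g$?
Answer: $425$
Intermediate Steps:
$o^{2}{\left(6,1 \right)} z = \left(1 - 6\right)^{2} \cdot 17 = \left(-5\right)^{2} \cdot 17 = 25 \cdot 17 = 425$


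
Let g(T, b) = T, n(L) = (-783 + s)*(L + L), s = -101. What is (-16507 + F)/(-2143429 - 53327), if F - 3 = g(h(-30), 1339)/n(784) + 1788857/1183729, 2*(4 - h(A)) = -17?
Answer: 54153939229442441/7208790888307147776 ≈ 0.0075122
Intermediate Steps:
h(A) = 25/2 (h(A) = 4 - ½*(-17) = 4 + 17/2 = 25/2)
n(L) = -1768*L (n(L) = (-783 - 101)*(L + L) = -1768*L)
F = 14803768544631/3281561943296 (F = 3 + (25/(2*((-1768*784))) + 1788857/1183729) = 3 + ((25/2)/(-1386112) + 1788857*(1/1183729)) = 3 + ((25/2)*(-1/1386112) + 1788857/1183729) = 3 + (-25/2772224 + 1788857/1183729) = 3 + 4959082714743/3281561943296 = 14803768544631/3281561943296 ≈ 4.5112)
(-16507 + F)/(-2143429 - 53327) = (-16507 + 14803768544631/3281561943296)/(-2143429 - 53327) = -54153939229442441/3281561943296/(-2196756) = -54153939229442441/3281561943296*(-1/2196756) = 54153939229442441/7208790888307147776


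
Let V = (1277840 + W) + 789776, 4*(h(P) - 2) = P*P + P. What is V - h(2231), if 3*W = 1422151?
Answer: 3890299/3 ≈ 1.2968e+6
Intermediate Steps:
W = 1422151/3 (W = (1/3)*1422151 = 1422151/3 ≈ 4.7405e+5)
h(P) = 2 + P/4 + P**2/4 (h(P) = 2 + (P*P + P)/4 = 2 + (P**2 + P)/4 = 2 + (P + P**2)/4 = 2 + (P/4 + P**2/4) = 2 + P/4 + P**2/4)
V = 7624999/3 (V = (1277840 + 1422151/3) + 789776 = 5255671/3 + 789776 = 7624999/3 ≈ 2.5417e+6)
V - h(2231) = 7624999/3 - (2 + (1/4)*2231 + (1/4)*2231**2) = 7624999/3 - (2 + 2231/4 + (1/4)*4977361) = 7624999/3 - (2 + 2231/4 + 4977361/4) = 7624999/3 - 1*1244900 = 7624999/3 - 1244900 = 3890299/3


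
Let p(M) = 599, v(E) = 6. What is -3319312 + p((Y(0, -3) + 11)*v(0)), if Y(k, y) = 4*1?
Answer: -3318713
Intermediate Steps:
Y(k, y) = 4
-3319312 + p((Y(0, -3) + 11)*v(0)) = -3319312 + 599 = -3318713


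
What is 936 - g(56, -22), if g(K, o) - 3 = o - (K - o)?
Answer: 1033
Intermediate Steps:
g(K, o) = 3 - K + 2*o (g(K, o) = 3 + (o - (K - o)) = 3 + (o + (o - K)) = 3 + (-K + 2*o) = 3 - K + 2*o)
936 - g(56, -22) = 936 - (3 - 1*56 + 2*(-22)) = 936 - (3 - 56 - 44) = 936 - 1*(-97) = 936 + 97 = 1033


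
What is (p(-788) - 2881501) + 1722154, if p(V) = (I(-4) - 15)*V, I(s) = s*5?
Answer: -1131767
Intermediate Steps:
I(s) = 5*s
p(V) = -35*V (p(V) = (5*(-4) - 15)*V = (-20 - 15)*V = -35*V)
(p(-788) - 2881501) + 1722154 = (-35*(-788) - 2881501) + 1722154 = (27580 - 2881501) + 1722154 = -2853921 + 1722154 = -1131767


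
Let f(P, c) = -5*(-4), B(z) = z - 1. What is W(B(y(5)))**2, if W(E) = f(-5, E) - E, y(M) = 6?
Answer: 225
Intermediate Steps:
B(z) = -1 + z
f(P, c) = 20
W(E) = 20 - E
W(B(y(5)))**2 = (20 - (-1 + 6))**2 = (20 - 1*5)**2 = (20 - 5)**2 = 15**2 = 225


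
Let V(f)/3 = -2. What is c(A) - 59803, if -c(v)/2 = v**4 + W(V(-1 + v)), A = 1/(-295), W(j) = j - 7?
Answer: -452712180310627/7573350625 ≈ -59777.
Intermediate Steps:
V(f) = -6 (V(f) = 3*(-2) = -6)
W(j) = -7 + j
A = -1/295 ≈ -0.0033898
c(v) = 26 - 2*v**4 (c(v) = -2*(v**4 + (-7 - 6)) = -2*(v**4 - 13) = -2*(-13 + v**4) = 26 - 2*v**4)
c(A) - 59803 = (26 - 2*(-1/295)**4) - 59803 = (26 - 2*1/7573350625) - 59803 = (26 - 2/7573350625) - 59803 = 196907116248/7573350625 - 59803 = -452712180310627/7573350625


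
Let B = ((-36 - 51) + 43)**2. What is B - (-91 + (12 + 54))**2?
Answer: 1311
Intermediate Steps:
B = 1936 (B = (-87 + 43)**2 = (-44)**2 = 1936)
B - (-91 + (12 + 54))**2 = 1936 - (-91 + (12 + 54))**2 = 1936 - (-91 + 66)**2 = 1936 - 1*(-25)**2 = 1936 - 1*625 = 1936 - 625 = 1311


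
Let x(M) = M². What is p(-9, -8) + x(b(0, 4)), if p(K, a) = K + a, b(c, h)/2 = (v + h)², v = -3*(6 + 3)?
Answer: 1119347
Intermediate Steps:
v = -27 (v = -3*9 = -27)
b(c, h) = 2*(-27 + h)²
p(-9, -8) + x(b(0, 4)) = (-9 - 8) + (2*(-27 + 4)²)² = -17 + (2*(-23)²)² = -17 + (2*529)² = -17 + 1058² = -17 + 1119364 = 1119347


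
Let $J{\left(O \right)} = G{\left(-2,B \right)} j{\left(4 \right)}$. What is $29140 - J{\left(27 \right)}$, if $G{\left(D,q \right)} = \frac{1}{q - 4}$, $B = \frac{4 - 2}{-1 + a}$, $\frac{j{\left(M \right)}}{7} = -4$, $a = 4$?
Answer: $\frac{145658}{5} \approx 29132.0$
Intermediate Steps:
$j{\left(M \right)} = -28$ ($j{\left(M \right)} = 7 \left(-4\right) = -28$)
$B = \frac{2}{3}$ ($B = \frac{4 - 2}{-1 + 4} = \frac{2}{3} \approx 0.66667$)
$G{\left(D,q \right)} = \frac{1}{-4 + q}$
$J{\left(O \right)} = \frac{42}{5}$ ($J{\left(O \right)} = \frac{1}{-4 + \frac{2}{3}} \left(-28\right) = \frac{1}{- \frac{10}{3}} \left(-28\right) = \left(- \frac{3}{10}\right) \left(-28\right) = \frac{42}{5}$)
$29140 - J{\left(27 \right)} = 29140 - \frac{42}{5} = \frac{145658}{5}$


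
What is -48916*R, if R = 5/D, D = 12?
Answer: -61145/3 ≈ -20382.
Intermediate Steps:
R = 5/12 ≈ 0.41667
-48916*R = -48916*5/12 = -61145/3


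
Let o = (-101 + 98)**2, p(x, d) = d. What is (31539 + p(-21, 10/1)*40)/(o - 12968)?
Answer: -31939/12959 ≈ -2.4646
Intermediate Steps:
o = 9 (o = (-3)**2 = 9)
(31539 + p(-21, 10/1)*40)/(o - 12968) = (31539 + (10/1)*40)/(9 - 12968) = (31539 + (10*1)*40)/(-12959) = (31539 + 10*40)*(-1/12959) = (31539 + 400)*(-1/12959) = 31939*(-1/12959) = -31939/12959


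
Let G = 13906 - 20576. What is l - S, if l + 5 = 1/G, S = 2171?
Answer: -14513921/6670 ≈ -2176.0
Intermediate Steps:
G = -6670
l = -33351/6670 (l = -5 + 1/(-6670) = -5 - 1/6670 = -33351/6670 ≈ -5.0002)
l - S = -33351/6670 - 1*2171 = -33351/6670 - 2171 = -14513921/6670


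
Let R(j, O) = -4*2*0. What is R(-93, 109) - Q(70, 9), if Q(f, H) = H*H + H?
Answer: -90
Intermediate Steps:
R(j, O) = 0 (R(j, O) = -8*0 = 0)
Q(f, H) = H + H² (Q(f, H) = H² + H = H + H²)
R(-93, 109) - Q(70, 9) = 0 - 9*(1 + 9) = 0 - 9*10 = 0 - 1*90 = 0 - 90 = -90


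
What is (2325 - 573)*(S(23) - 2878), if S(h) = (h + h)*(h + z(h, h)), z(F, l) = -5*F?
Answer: -12456720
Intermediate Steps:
S(h) = -8*h**2 (S(h) = (h + h)*(h - 5*h) = (2*h)*(-4*h) = -8*h**2)
(2325 - 573)*(S(23) - 2878) = (2325 - 573)*(-8*23**2 - 2878) = 1752*(-8*529 - 2878) = 1752*(-4232 - 2878) = 1752*(-7110) = -12456720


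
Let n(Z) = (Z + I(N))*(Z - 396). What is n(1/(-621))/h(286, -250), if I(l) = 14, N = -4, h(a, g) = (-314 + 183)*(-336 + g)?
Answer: -2137756481/29604117006 ≈ -0.072212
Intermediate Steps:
h(a, g) = 44016 - 131*g (h(a, g) = -131*(-336 + g) = 44016 - 131*g)
n(Z) = (-396 + Z)*(14 + Z) (n(Z) = (Z + 14)*(Z - 396) = (14 + Z)*(-396 + Z) = (-396 + Z)*(14 + Z))
n(1/(-621))/h(286, -250) = (-5544 + (1/(-621))² - 382/(-621))/(44016 - 131*(-250)) = (-5544 + (-1/621)² - 382*(-1/621))/(44016 + 32750) = (-5544 + 1/385641 + 382/621)/76766 = -2137756481/385641*1/76766 = -2137756481/29604117006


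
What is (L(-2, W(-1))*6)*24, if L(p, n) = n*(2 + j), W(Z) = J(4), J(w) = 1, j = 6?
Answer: 1152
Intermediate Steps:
W(Z) = 1
L(p, n) = 8*n (L(p, n) = n*(2 + 6) = n*8 = 8*n)
(L(-2, W(-1))*6)*24 = ((8*1)*6)*24 = (8*6)*24 = 48*24 = 1152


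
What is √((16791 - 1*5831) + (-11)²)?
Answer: √11081 ≈ 105.27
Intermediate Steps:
√((16791 - 1*5831) + (-11)²) = √((16791 - 5831) + 121) = √(10960 + 121) = √11081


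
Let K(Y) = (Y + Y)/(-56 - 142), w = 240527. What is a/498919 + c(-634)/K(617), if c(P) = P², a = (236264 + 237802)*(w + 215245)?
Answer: 113458922452548/307833023 ≈ 3.6857e+5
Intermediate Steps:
a = 216066008952 (a = (236264 + 237802)*(240527 + 215245) = 474066*455772 = 216066008952)
K(Y) = -Y/99 (K(Y) = (2*Y)/(-198) = (2*Y)*(-1/198) = -Y/99)
a/498919 + c(-634)/K(617) = 216066008952/498919 + (-634)²/((-1/99*617)) = 216066008952*(1/498919) + 401956/(-617/99) = 216066008952/498919 + 401956*(-99/617) = 216066008952/498919 - 39793644/617 = 113458922452548/307833023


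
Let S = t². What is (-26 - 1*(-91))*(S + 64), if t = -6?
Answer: 6500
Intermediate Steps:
S = 36 (S = (-6)² = 36)
(-26 - 1*(-91))*(S + 64) = (-26 - 1*(-91))*(36 + 64) = (-26 + 91)*100 = 65*100 = 6500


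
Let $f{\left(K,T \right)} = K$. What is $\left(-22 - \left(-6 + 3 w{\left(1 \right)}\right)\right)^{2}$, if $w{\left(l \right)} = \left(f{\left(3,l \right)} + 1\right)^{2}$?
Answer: $4096$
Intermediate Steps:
$w{\left(l \right)} = 16$ ($w{\left(l \right)} = \left(3 + 1\right)^{2} = 4^{2} = 16$)
$\left(-22 - \left(-6 + 3 w{\left(1 \right)}\right)\right)^{2} = \left(-22 + \left(6 - 48\right)\right)^{2} = \left(-22 - 42\right)^{2} = \left(-64\right)^{2} = 4096$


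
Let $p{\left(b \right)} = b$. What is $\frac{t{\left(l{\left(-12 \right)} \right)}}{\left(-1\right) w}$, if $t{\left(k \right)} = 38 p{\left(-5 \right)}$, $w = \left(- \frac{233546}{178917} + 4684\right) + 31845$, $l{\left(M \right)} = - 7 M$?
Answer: $\frac{33994230}{6535425547} \approx 0.0052015$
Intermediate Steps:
$w = \frac{6535425547}{178917}$ ($w = \left(\left(-233546\right) \frac{1}{178917} + 4684\right) + 31845 = \left(- \frac{233546}{178917} + 4684\right) + 31845 = \frac{837813682}{178917} + 31845 = \frac{6535425547}{178917} \approx 36528.0$)
$t{\left(k \right)} = -190$ ($t{\left(k \right)} = 38 \left(-5\right) = -190$)
$\frac{t{\left(l{\left(-12 \right)} \right)}}{\left(-1\right) w} = - \frac{190}{\left(-1\right) \frac{6535425547}{178917}} = - \frac{190}{- \frac{6535425547}{178917}} = \left(-190\right) \left(- \frac{178917}{6535425547}\right) = \frac{33994230}{6535425547}$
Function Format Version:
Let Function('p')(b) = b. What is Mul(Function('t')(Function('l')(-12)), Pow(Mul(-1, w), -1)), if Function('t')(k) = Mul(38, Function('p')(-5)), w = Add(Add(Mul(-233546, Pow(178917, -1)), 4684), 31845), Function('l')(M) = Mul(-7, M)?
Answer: Rational(33994230, 6535425547) ≈ 0.0052015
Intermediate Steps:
w = Rational(6535425547, 178917) (w = Add(Add(Mul(-233546, Rational(1, 178917)), 4684), 31845) = Add(Add(Rational(-233546, 178917), 4684), 31845) = Add(Rational(837813682, 178917), 31845) = Rational(6535425547, 178917) ≈ 36528.)
Function('t')(k) = -190 (Function('t')(k) = Mul(38, -5) = -190)
Mul(Function('t')(Function('l')(-12)), Pow(Mul(-1, w), -1)) = Mul(-190, Pow(Mul(-1, Rational(6535425547, 178917)), -1)) = Mul(-190, Pow(Rational(-6535425547, 178917), -1)) = Mul(-190, Rational(-178917, 6535425547)) = Rational(33994230, 6535425547)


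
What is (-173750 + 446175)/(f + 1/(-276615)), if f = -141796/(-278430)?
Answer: 699386844801375/1307420737 ≈ 5.3494e+5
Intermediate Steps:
f = 70898/139215 (f = -141796*(-1/278430) = 70898/139215 ≈ 0.50927)
(-173750 + 446175)/(f + 1/(-276615)) = (-173750 + 446175)/(70898/139215 + 1/(-276615)) = 272425/(70898/139215 - 1/276615) = 272425/(1307420737/2567263815) = 272425*(2567263815/1307420737) = 699386844801375/1307420737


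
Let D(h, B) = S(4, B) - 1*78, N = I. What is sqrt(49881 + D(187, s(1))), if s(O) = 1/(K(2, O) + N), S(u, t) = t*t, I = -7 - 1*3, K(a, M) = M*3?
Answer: 2*sqrt(610087)/7 ≈ 223.17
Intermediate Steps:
K(a, M) = 3*M
I = -10 (I = -7 - 3 = -10)
N = -10
S(u, t) = t**2
s(O) = 1/(-10 + 3*O) (s(O) = 1/(3*O - 10) = 1/(-10 + 3*O))
D(h, B) = -78 + B**2 (D(h, B) = B**2 - 1*78 = B**2 - 78 = -78 + B**2)
sqrt(49881 + D(187, s(1))) = sqrt(49881 + (-78 + (1/(-10 + 3*1))**2)) = sqrt(49881 + (-78 + (1/(-10 + 3))**2)) = sqrt(49881 + (-78 + (1/(-7))**2)) = sqrt(49881 + (-78 + (-1/7)**2)) = sqrt(49881 + (-78 + 1/49)) = sqrt(49881 - 3821/49) = sqrt(2440348/49) = 2*sqrt(610087)/7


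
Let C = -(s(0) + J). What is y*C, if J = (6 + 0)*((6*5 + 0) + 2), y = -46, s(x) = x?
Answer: 8832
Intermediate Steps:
J = 192 (J = 6*((30 + 0) + 2) = 6*(30 + 2) = 6*32 = 192)
C = -192 (C = -(0 + 192) = -1*192 = -192)
y*C = -46*(-192) = 8832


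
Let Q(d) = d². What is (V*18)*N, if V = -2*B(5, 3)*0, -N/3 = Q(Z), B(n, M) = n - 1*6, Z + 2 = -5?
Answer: 0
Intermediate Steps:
Z = -7 (Z = -2 - 5 = -7)
B(n, M) = -6 + n (B(n, M) = n - 6 = -6 + n)
N = -147 (N = -3*(-7)² = -3*49 = -147)
V = 0 (V = -2*(-6 + 5)*0 = -2*(-1)*0 = 2*0 = 0)
(V*18)*N = (0*18)*(-147) = 0*(-147) = 0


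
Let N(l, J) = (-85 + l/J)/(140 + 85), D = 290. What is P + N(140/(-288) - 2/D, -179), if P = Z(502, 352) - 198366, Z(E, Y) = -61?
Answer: -83432957956453/420471000 ≈ -1.9843e+5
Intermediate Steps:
P = -198427 (P = -61 - 198366 = -198427)
N(l, J) = -17/45 + l/(225*J) (N(l, J) = (-85 + l/J)/225 = (-85 + l/J)*(1/225) = -17/45 + l/(225*J))
P + N(140/(-288) - 2/D, -179) = -198427 + (1/225)*((140/(-288) - 2/290) - 85*(-179))/(-179) = -198427 + (1/225)*(-1/179)*((140*(-1/288) - 2*1/290) + 15215) = -198427 + (1/225)*(-1/179)*((-35/72 - 1/145) + 15215) = -198427 + (1/225)*(-1/179)*(-5147/10440 + 15215) = -198427 + (1/225)*(-1/179)*(158839453/10440) = -198427 - 158839453/420471000 = -83432957956453/420471000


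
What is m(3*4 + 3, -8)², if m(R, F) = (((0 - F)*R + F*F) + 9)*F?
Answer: 2383936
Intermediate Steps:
m(R, F) = F*(9 + F² - F*R) (m(R, F) = (((-F)*R + F²) + 9)*F = ((-F*R + F²) + 9)*F = ((F² - F*R) + 9)*F = (9 + F² - F*R)*F = F*(9 + F² - F*R))
m(3*4 + 3, -8)² = (-8*(9 + (-8)² - 1*(-8)*(3*4 + 3)))² = (-8*(9 + 64 - 1*(-8)*(12 + 3)))² = (-8*(9 + 64 - 1*(-8)*15))² = (-8*(9 + 64 + 120))² = (-8*193)² = (-1544)² = 2383936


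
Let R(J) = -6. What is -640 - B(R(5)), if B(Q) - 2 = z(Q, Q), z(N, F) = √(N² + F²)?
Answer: -642 - 6*√2 ≈ -650.49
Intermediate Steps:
z(N, F) = √(F² + N²)
B(Q) = 2 + √2*√(Q²) (B(Q) = 2 + √(Q² + Q²) = 2 + √(2*Q²) = 2 + √2*√(Q²))
-640 - B(R(5)) = -640 - (2 + √2*√((-6)²)) = -640 - (2 + √2*√36) = -640 - (2 + √2*6) = -640 - (2 + 6*√2) = -640 + (-2 - 6*√2) = -642 - 6*√2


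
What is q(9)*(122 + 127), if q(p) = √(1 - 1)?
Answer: 0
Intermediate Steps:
q(p) = 0 (q(p) = √0 = 0)
q(9)*(122 + 127) = 0*(122 + 127) = 0*249 = 0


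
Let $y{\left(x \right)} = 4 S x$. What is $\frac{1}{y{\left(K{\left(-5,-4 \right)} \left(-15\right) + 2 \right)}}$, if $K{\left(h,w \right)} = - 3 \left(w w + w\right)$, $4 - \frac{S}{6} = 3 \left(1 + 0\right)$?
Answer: $\frac{1}{13008} \approx 7.6876 \cdot 10^{-5}$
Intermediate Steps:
$S = 6$ ($S = 24 - 6 \cdot 3 \left(1 + 0\right) = 24 - 6 \cdot 3 \cdot 1 = 24 - 18 = 6$)
$K{\left(h,w \right)} = - 3 w - 3 w^{2}$ ($K{\left(h,w \right)} = - 3 \left(w^{2} + w\right) = - 3 \left(w + w^{2}\right) = - 3 w - 3 w^{2}$)
$y{\left(x \right)} = 24 x$ ($y{\left(x \right)} = 4 \cdot 6 x = 24 x$)
$\frac{1}{y{\left(K{\left(-5,-4 \right)} \left(-15\right) + 2 \right)}} = \frac{1}{24 \left(\left(-3\right) \left(-4\right) \left(1 - 4\right) \left(-15\right) + 2\right)} = \frac{1}{24 \left(\left(-3\right) \left(-4\right) \left(-3\right) \left(-15\right) + 2\right)} = \frac{1}{24 \left(\left(-36\right) \left(-15\right) + 2\right)} = \frac{1}{24 \left(540 + 2\right)} = \frac{1}{24 \cdot 542} = \frac{1}{13008}$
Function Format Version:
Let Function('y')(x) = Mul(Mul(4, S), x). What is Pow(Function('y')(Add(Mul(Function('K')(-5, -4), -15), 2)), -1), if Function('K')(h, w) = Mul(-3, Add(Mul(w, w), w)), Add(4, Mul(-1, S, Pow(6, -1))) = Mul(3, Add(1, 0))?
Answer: Rational(1, 13008) ≈ 7.6876e-5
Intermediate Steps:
S = 6 (S = Add(24, Mul(-6, Mul(3, Add(1, 0)))) = Add(24, Mul(-6, Mul(3, 1))) = Add(24, Mul(-6, 3)) = Add(24, -18) = 6)
Function('K')(h, w) = Add(Mul(-3, w), Mul(-3, Pow(w, 2))) (Function('K')(h, w) = Mul(-3, Add(Pow(w, 2), w)) = Mul(-3, Add(w, Pow(w, 2))) = Add(Mul(-3, w), Mul(-3, Pow(w, 2))))
Function('y')(x) = Mul(24, x) (Function('y')(x) = Mul(Mul(4, 6), x) = Mul(24, x))
Pow(Function('y')(Add(Mul(Function('K')(-5, -4), -15), 2)), -1) = Pow(Mul(24, Add(Mul(Mul(-3, -4, Add(1, -4)), -15), 2)), -1) = Pow(Mul(24, Add(Mul(Mul(-3, -4, -3), -15), 2)), -1) = Pow(Mul(24, Add(Mul(-36, -15), 2)), -1) = Pow(Mul(24, Add(540, 2)), -1) = Pow(Mul(24, 542), -1) = Pow(13008, -1) = Rational(1, 13008)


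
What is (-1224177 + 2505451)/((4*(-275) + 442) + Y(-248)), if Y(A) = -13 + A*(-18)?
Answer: 1281274/3793 ≈ 337.80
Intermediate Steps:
Y(A) = -13 - 18*A
(-1224177 + 2505451)/((4*(-275) + 442) + Y(-248)) = (-1224177 + 2505451)/((4*(-275) + 442) + (-13 - 18*(-248))) = 1281274/((-1100 + 442) + (-13 + 4464)) = 1281274/(-658 + 4451) = 1281274/3793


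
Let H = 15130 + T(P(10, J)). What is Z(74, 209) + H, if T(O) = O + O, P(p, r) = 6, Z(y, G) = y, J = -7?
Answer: 15216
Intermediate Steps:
T(O) = 2*O
H = 15142 (H = 15130 + 2*6 = 15130 + 12 = 15142)
Z(74, 209) + H = 74 + 15142 = 15216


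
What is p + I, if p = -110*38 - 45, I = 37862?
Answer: 33637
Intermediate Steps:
p = -4225 (p = -4180 - 45 = -4225)
p + I = -4225 + 37862 = 33637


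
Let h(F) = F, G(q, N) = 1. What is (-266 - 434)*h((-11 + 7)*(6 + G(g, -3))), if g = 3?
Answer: 19600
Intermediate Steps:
(-266 - 434)*h((-11 + 7)*(6 + G(g, -3))) = (-266 - 434)*((-11 + 7)*(6 + 1)) = -(-2800)*7 = -700*(-28) = 19600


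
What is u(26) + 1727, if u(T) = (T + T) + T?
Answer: 1805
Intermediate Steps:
u(T) = 3*T (u(T) = 2*T + T = 3*T)
u(26) + 1727 = 3*26 + 1727 = 78 + 1727 = 1805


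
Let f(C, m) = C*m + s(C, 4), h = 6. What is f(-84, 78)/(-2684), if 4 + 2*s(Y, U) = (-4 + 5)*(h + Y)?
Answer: 6593/2684 ≈ 2.4564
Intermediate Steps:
s(Y, U) = 1 + Y/2 (s(Y, U) = -2 + ((-4 + 5)*(6 + Y))/2 = -2 + (1*(6 + Y))/2 = -2 + (6 + Y)/2 = -2 + (3 + Y/2) = 1 + Y/2)
f(C, m) = 1 + C/2 + C*m (f(C, m) = C*m + (1 + C/2) = 1 + C/2 + C*m)
f(-84, 78)/(-2684) = (1 + (1/2)*(-84) - 84*78)/(-2684) = (1 - 42 - 6552)*(-1/2684) = -6593*(-1/2684) = 6593/2684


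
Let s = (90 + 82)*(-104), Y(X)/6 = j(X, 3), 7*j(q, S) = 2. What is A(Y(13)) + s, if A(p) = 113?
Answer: -17775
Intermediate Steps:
j(q, S) = 2/7 (j(q, S) = (⅐)*2 = 2/7)
Y(X) = 12/7 (Y(X) = 6*(2/7) = 12/7)
s = -17888 (s = 172*(-104) = -17888)
A(Y(13)) + s = 113 - 17888 = -17775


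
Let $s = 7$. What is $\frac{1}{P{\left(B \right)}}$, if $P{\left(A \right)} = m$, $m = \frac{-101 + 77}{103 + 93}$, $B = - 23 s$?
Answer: $- \frac{49}{6} \approx -8.1667$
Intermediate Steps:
$B = -161$ ($B = \left(-23\right) 7 = -161$)
$m = - \frac{6}{49}$ ($m = - \frac{24}{196} = \left(-24\right) \frac{1}{196} = - \frac{6}{49} \approx -0.12245$)
$P{\left(A \right)} = - \frac{6}{49}$
$\frac{1}{P{\left(B \right)}} = \frac{1}{- \frac{6}{49}} = - \frac{49}{6}$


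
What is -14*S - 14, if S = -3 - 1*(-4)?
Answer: -28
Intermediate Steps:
S = 1 (S = -3 + 4 = 1)
-14*S - 14 = -14*1 - 14 = -14 - 14 = -28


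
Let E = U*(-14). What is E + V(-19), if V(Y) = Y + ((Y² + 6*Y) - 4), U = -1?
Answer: 238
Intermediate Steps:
V(Y) = -4 + Y² + 7*Y (V(Y) = Y + (-4 + Y² + 6*Y) = -4 + Y² + 7*Y)
E = 14 (E = -1*(-14) = 14)
E + V(-19) = 14 + (-4 + (-19)² + 7*(-19)) = 14 + (-4 + 361 - 133) = 14 + 224 = 238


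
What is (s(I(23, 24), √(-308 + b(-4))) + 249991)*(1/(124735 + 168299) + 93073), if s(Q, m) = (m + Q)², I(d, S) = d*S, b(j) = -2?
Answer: 5040016315890985/97678 + 5018333840872*I*√310/48839 ≈ 5.1598e+10 + 1.8091e+9*I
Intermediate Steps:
I(d, S) = S*d
s(Q, m) = (Q + m)²
(s(I(23, 24), √(-308 + b(-4))) + 249991)*(1/(124735 + 168299) + 93073) = ((24*23 + √(-308 - 2))² + 249991)*(1/(124735 + 168299) + 93073) = ((552 + √(-310))² + 249991)*(1/293034 + 93073) = ((552 + I*√310)² + 249991)*(1/293034 + 93073) = (249991 + (552 + I*√310)²)*(27273553483/293034) = 974020415538379/41862 + 27273553483*(552 + I*√310)²/293034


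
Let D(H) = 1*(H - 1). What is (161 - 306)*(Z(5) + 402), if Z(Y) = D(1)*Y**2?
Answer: -58290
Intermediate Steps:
D(H) = -1 + H (D(H) = 1*(-1 + H) = -1 + H)
Z(Y) = 0 (Z(Y) = (-1 + 1)*Y**2 = 0*Y**2 = 0)
(161 - 306)*(Z(5) + 402) = (161 - 306)*(0 + 402) = -145*402 = -58290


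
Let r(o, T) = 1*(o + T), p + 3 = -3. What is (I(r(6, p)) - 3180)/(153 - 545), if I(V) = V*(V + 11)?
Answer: 795/98 ≈ 8.1122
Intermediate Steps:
p = -6 (p = -3 - 3 = -6)
r(o, T) = T + o (r(o, T) = 1*(T + o) = T + o)
I(V) = V*(11 + V)
(I(r(6, p)) - 3180)/(153 - 545) = ((-6 + 6)*(11 + (-6 + 6)) - 3180)/(153 - 545) = (0*(11 + 0) - 3180)/(-392) = (0*11 - 3180)*(-1/392) = (0 - 3180)*(-1/392) = -3180*(-1/392) = 795/98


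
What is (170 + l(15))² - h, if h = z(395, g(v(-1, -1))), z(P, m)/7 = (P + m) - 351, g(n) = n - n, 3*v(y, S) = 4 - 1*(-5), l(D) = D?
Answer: 33917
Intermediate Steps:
v(y, S) = 3 (v(y, S) = (4 - 1*(-5))/3 = (4 + 5)/3 = (⅓)*9 = 3)
g(n) = 0
z(P, m) = -2457 + 7*P + 7*m (z(P, m) = 7*((P + m) - 351) = 7*(-351 + P + m) = -2457 + 7*P + 7*m)
h = 308 (h = -2457 + 7*395 + 7*0 = -2457 + 2765 + 0 = 308)
(170 + l(15))² - h = (170 + 15)² - 1*308 = 185² - 308 = 34225 - 308 = 33917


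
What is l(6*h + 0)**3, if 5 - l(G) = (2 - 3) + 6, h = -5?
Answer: 0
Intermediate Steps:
l(G) = 0 (l(G) = 5 - ((2 - 3) + 6) = 5 - (-1 + 6) = 5 - 1*5 = 5 - 5 = 0)
l(6*h + 0)**3 = 0**3 = 0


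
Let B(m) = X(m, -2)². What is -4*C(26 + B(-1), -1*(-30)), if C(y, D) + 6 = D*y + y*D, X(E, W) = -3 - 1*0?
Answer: -8376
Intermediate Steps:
X(E, W) = -3 (X(E, W) = -3 + 0 = -3)
B(m) = 9 (B(m) = (-3)² = 9)
C(y, D) = -6 + 2*D*y (C(y, D) = -6 + (D*y + y*D) = -6 + (D*y + D*y) = -6 + 2*D*y)
-4*C(26 + B(-1), -1*(-30)) = -4*(-6 + 2*(-1*(-30))*(26 + 9)) = -4*(-6 + 2*30*35) = -4*(-6 + 2100) = -4*2094 = -8376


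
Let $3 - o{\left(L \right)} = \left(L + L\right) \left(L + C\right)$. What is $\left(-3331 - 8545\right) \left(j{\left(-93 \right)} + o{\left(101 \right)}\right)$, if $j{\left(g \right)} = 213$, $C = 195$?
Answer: $707524576$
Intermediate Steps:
$o{\left(L \right)} = 3 - 2 L \left(195 + L\right)$ ($o{\left(L \right)} = 3 - \left(L + L\right) \left(L + 195\right) = 3 - 2 L \left(195 + L\right)$)
$\left(-3331 - 8545\right) \left(j{\left(-93 \right)} + o{\left(101 \right)}\right) = \left(-3331 - 8545\right) \left(213 - \left(39387 + 20402\right)\right) = - 11876 \left(213 - 59789\right) = \left(-11876\right) \left(-59576\right) = 707524576$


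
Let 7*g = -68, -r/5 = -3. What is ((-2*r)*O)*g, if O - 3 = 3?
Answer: 12240/7 ≈ 1748.6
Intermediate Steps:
O = 6 (O = 3 + 3 = 6)
r = 15 (r = -5*(-3) = 15)
g = -68/7 (g = (⅐)*(-68) = -68/7 ≈ -9.7143)
((-2*r)*O)*g = (-2*15*6)*(-68/7) = -30*6*(-68/7) = -180*(-68/7) = 12240/7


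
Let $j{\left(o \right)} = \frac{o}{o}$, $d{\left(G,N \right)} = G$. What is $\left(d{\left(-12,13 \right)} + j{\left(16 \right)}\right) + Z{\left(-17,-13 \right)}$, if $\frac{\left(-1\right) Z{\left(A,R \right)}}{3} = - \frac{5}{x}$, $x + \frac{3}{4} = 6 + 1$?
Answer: $- \frac{43}{5} \approx -8.6$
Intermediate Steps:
$x = \frac{25}{4}$ ($x = - \frac{3}{4} + \left(6 + 1\right) = - \frac{3}{4} + 7 = \frac{25}{4} \approx 6.25$)
$Z{\left(A,R \right)} = \frac{12}{5}$ ($Z{\left(A,R \right)} = - 3 \left(- \frac{5}{\frac{25}{4}}\right) = - 3 \left(\left(-5\right) \frac{4}{25}\right) = \left(-3\right) \left(- \frac{4}{5}\right) = \frac{12}{5}$)
$j{\left(o \right)} = 1$
$\left(d{\left(-12,13 \right)} + j{\left(16 \right)}\right) + Z{\left(-17,-13 \right)} = \left(-12 + 1\right) + \frac{12}{5} = -11 + \frac{12}{5} = - \frac{43}{5}$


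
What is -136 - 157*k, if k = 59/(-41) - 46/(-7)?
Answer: -270293/287 ≈ -941.79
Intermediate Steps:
k = 1473/287 (k = 59*(-1/41) - 46*(-⅐) = -59/41 + 46/7 = 1473/287 ≈ 5.1324)
-136 - 157*k = -136 - 157*1473/287 = -136 - 231261/287 = -270293/287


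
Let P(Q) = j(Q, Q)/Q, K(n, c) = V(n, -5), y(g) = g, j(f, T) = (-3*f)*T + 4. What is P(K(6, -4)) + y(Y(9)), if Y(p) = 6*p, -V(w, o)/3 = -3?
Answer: 247/9 ≈ 27.444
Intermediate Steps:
V(w, o) = 9 (V(w, o) = -3*(-3) = 9)
j(f, T) = 4 - 3*T*f (j(f, T) = -3*T*f + 4 = 4 - 3*T*f)
K(n, c) = 9
P(Q) = (4 - 3*Q**2)/Q (P(Q) = (4 - 3*Q*Q)/Q = (4 - 3*Q**2)/Q)
P(K(6, -4)) + y(Y(9)) = (-3*9 + 4/9) + 6*9 = (-27 + 4*(1/9)) + 54 = (-27 + 4/9) + 54 = -239/9 + 54 = 247/9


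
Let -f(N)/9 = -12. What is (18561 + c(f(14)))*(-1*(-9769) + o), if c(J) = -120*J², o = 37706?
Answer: -65568624525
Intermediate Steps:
f(N) = 108 (f(N) = -9*(-12) = 108)
(18561 + c(f(14)))*(-1*(-9769) + o) = (18561 - 120*108²)*(-1*(-9769) + 37706) = (18561 - 120*11664)*(9769 + 37706) = (18561 - 1399680)*47475 = -1381119*47475 = -65568624525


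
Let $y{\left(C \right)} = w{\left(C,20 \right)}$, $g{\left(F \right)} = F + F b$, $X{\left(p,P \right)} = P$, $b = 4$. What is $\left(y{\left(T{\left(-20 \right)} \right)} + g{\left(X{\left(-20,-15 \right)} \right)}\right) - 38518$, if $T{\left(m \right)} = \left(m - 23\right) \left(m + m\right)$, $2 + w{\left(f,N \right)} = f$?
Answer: $-36875$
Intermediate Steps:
$g{\left(F \right)} = 5 F$ ($g{\left(F \right)} = F + F 4 = F + 4 F = 5 F$)
$w{\left(f,N \right)} = -2 + f$
$T{\left(m \right)} = 2 m \left(-23 + m\right)$ ($T{\left(m \right)} = \left(-23 + m\right) 2 m = 2 m \left(-23 + m\right)$)
$y{\left(C \right)} = -2 + C$
$\left(y{\left(T{\left(-20 \right)} \right)} + g{\left(X{\left(-20,-15 \right)} \right)}\right) - 38518 = \left(\left(-2 + 2 \left(-20\right) \left(-23 - 20\right)\right) + 5 \left(-15\right)\right) - 38518 = \left(\left(-2 + 2 \left(-20\right) \left(-43\right)\right) - 75\right) - 38518 = \left(\left(-2 + 1720\right) - 75\right) - 38518 = \left(1718 - 75\right) - 38518 = 1643 - 38518 = -36875$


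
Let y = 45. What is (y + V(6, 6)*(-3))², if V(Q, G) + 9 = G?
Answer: 2916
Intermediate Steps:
V(Q, G) = -9 + G
(y + V(6, 6)*(-3))² = (45 + (-9 + 6)*(-3))² = (45 - 3*(-3))² = (45 + 9)² = 54² = 2916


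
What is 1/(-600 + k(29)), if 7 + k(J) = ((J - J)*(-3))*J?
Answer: -1/607 ≈ -0.0016474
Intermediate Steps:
k(J) = -7 (k(J) = -7 + ((J - J)*(-3))*J = -7 + (0*(-3))*J = -7 + 0*J = -7 + 0 = -7)
1/(-600 + k(29)) = 1/(-600 - 7) = 1/(-607) = -1/607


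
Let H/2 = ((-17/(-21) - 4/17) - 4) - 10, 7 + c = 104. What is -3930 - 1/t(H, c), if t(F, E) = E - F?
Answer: -173765307/44215 ≈ -3930.0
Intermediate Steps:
c = 97 (c = -7 + 104 = 97)
H = -9586/357 (H = 2*(((-17/(-21) - 4/17) - 4) - 10) = 2*(((-17*(-1/21) - 4*1/17) - 4) - 10) = 2*(((17/21 - 4/17) - 4) - 10) = 2*((205/357 - 4) - 10) = 2*(-1223/357 - 10) = 2*(-4793/357) = -9586/357 ≈ -26.852)
-3930 - 1/t(H, c) = -3930 - 1/(97 - 1*(-9586/357)) = -3930 - 1/(97 + 9586/357) = -3930 - 1/44215/357 = -3930 - 1*357/44215 = -3930 - 357/44215 = -173765307/44215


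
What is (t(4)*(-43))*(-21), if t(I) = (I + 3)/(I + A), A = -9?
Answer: -6321/5 ≈ -1264.2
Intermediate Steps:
t(I) = (3 + I)/(-9 + I) (t(I) = (I + 3)/(I - 9) = (3 + I)/(-9 + I))
(t(4)*(-43))*(-21) = (((3 + 4)/(-9 + 4))*(-43))*(-21) = ((7/(-5))*(-43))*(-21) = (-⅕*7*(-43))*(-21) = -7/5*(-43)*(-21) = (301/5)*(-21) = -6321/5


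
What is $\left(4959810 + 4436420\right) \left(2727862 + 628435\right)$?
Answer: $31536538560310$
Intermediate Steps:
$\left(4959810 + 4436420\right) \left(2727862 + 628435\right) = 9396230 \cdot 3356297 = 31536538560310$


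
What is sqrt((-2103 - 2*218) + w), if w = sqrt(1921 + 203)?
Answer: sqrt(-2539 + 6*sqrt(59)) ≈ 49.929*I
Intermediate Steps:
w = 6*sqrt(59) (w = sqrt(2124) = 6*sqrt(59) ≈ 46.087)
sqrt((-2103 - 2*218) + w) = sqrt((-2103 - 2*218) + 6*sqrt(59)) = sqrt((-2103 - 436) + 6*sqrt(59)) = sqrt(-2539 + 6*sqrt(59))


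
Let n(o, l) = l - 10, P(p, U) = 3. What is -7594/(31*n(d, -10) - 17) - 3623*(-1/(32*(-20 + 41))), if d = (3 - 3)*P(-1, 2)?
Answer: 1058717/61152 ≈ 17.313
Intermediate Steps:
d = 0 (d = (3 - 3)*3 = 0*3 = 0)
n(o, l) = -10 + l
-7594/(31*n(d, -10) - 17) - 3623*(-1/(32*(-20 + 41))) = -7594/(31*(-10 - 10) - 17) - 3623*(-1/(32*(-20 + 41))) = -7594/(31*(-20) - 17) - 3623/(21*(-32)) = -7594/(-620 - 17) - 3623/(-672) = -7594/(-637) - 3623*(-1/672) = -7594*(-1/637) + 3623/672 = 7594/637 + 3623/672 = 1058717/61152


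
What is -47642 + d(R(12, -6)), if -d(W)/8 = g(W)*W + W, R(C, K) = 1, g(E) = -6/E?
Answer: -47602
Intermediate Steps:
d(W) = 48 - 8*W (d(W) = -8*((-6/W)*W + W) = -8*(-6 + W) = 48 - 8*W)
-47642 + d(R(12, -6)) = -47642 + (48 - 8*1) = -47642 + (48 - 8) = -47642 + 40 = -47602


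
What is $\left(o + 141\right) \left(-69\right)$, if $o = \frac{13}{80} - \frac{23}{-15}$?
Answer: $- \frac{787681}{80} \approx -9846.0$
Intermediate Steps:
$o = \frac{407}{240}$ ($o = 13 \cdot \frac{1}{80} - - \frac{23}{15} = \frac{13}{80} + \frac{23}{15} = \frac{407}{240} \approx 1.6958$)
$\left(o + 141\right) \left(-69\right) = \left(\frac{407}{240} + 141\right) \left(-69\right) = \frac{34247}{240} \left(-69\right) = - \frac{787681}{80}$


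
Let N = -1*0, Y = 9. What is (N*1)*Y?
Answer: 0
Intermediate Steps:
N = 0
(N*1)*Y = (0*1)*9 = 0*9 = 0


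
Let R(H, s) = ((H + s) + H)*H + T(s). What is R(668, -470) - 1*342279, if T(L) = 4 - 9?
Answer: 236204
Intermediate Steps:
T(L) = -5
R(H, s) = -5 + H*(s + 2*H) (R(H, s) = ((H + s) + H)*H - 5 = (s + 2*H)*H - 5 = H*(s + 2*H) - 5 = -5 + H*(s + 2*H))
R(668, -470) - 1*342279 = (-5 + 2*668**2 + 668*(-470)) - 1*342279 = (-5 + 2*446224 - 313960) - 342279 = (-5 + 892448 - 313960) - 342279 = 578483 - 342279 = 236204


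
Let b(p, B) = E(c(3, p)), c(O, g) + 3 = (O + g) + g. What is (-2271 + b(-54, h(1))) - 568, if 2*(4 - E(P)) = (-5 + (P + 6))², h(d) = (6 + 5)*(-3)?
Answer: -17119/2 ≈ -8559.5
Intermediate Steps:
c(O, g) = -3 + O + 2*g (c(O, g) = -3 + ((O + g) + g) = -3 + (O + 2*g) = -3 + O + 2*g)
h(d) = -33 (h(d) = 11*(-3) = -33)
E(P) = 4 - (1 + P)²/2 (E(P) = 4 - (-5 + (P + 6))²/2 = 4 - (-5 + (6 + P))²/2 = 4 - (1 + P)²/2)
b(p, B) = 4 - (1 + 2*p)²/2 (b(p, B) = 4 - (1 + (-3 + 3 + 2*p))²/2 = 4 - (1 + 2*p)²/2)
(-2271 + b(-54, h(1))) - 568 = (-2271 + (4 - (1 + 2*(-54))²/2)) - 568 = (-2271 + (4 - (1 - 108)²/2)) - 568 = (-2271 + (4 - ½*(-107)²)) - 568 = (-2271 + (4 - ½*11449)) - 568 = (-2271 + (4 - 11449/2)) - 568 = (-2271 - 11441/2) - 568 = -15983/2 - 568 = -17119/2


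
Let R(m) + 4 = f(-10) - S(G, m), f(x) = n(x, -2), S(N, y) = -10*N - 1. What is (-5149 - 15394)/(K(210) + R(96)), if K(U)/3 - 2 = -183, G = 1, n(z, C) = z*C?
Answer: 20543/516 ≈ 39.812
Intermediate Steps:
n(z, C) = C*z
S(N, y) = -1 - 10*N
f(x) = -2*x
K(U) = -543 (K(U) = 6 + 3*(-183) = 6 - 549 = -543)
R(m) = 27 (R(m) = -4 + (-2*(-10) - (-1 - 10*1)) = -4 + (20 - (-1 - 10)) = -4 + (20 - 1*(-11)) = -4 + (20 + 11) = -4 + 31 = 27)
(-5149 - 15394)/(K(210) + R(96)) = (-5149 - 15394)/(-543 + 27) = -20543/(-516) = -20543*(-1/516) = 20543/516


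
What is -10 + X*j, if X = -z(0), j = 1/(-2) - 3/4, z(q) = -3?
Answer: -55/4 ≈ -13.750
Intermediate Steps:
j = -5/4 (j = 1*(-1/2) - 3*1/4 = -1/2 - 3/4 = -5/4 ≈ -1.2500)
X = 3 (X = -1*(-3) = 3)
-10 + X*j = -10 + 3*(-5/4) = -10 - 15/4 = -55/4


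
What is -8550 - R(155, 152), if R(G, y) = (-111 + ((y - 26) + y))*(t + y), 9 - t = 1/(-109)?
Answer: -3862800/109 ≈ -35439.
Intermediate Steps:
t = 982/109 (t = 9 - 1/(-109) = 9 - 1*(-1/109) = 9 + 1/109 = 982/109 ≈ 9.0092)
R(G, y) = (-137 + 2*y)*(982/109 + y) (R(G, y) = (-111 + ((y - 26) + y))*(982/109 + y) = (-111 + ((-26 + y) + y))*(982/109 + y) = (-111 + (-26 + 2*y))*(982/109 + y) = (-137 + 2*y)*(982/109 + y))
-8550 - R(155, 152) = -8550 - (-134534/109 + 2*152² - 12969/109*152) = -8550 - (-134534/109 + 2*23104 - 1971288/109) = -8550 - (-134534/109 + 46208 - 1971288/109) = -8550 - 1*2930850/109 = -8550 - 2930850/109 = -3862800/109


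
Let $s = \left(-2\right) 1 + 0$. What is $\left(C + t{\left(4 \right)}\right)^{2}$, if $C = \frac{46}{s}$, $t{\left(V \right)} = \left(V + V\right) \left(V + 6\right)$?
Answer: $3249$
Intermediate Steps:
$s = -2$ ($s = -2 + 0 = -2$)
$t{\left(V \right)} = 2 V \left(6 + V\right)$
$C = -23$ ($C = \frac{46}{-2} = 46 \left(- \frac{1}{2}\right) = -23$)
$\left(C + t{\left(4 \right)}\right)^{2} = \left(-23 + 2 \cdot 4 \left(6 + 4\right)\right)^{2} = \left(-23 + 2 \cdot 4 \cdot 10\right)^{2} = \left(-23 + 80\right)^{2} = 57^{2} = 3249$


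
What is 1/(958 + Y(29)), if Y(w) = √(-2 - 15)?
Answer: 958/917781 - I*√17/917781 ≈ 0.0010438 - 4.4925e-6*I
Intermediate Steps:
Y(w) = I*√17 (Y(w) = √(-17) = I*√17)
1/(958 + Y(29)) = 1/(958 + I*√17)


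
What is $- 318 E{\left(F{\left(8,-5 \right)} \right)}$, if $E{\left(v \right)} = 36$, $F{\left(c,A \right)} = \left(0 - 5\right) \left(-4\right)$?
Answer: $-11448$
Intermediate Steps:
$F{\left(c,A \right)} = 20$ ($F{\left(c,A \right)} = \left(-5\right) \left(-4\right) = 20$)
$- 318 E{\left(F{\left(8,-5 \right)} \right)} = \left(-318\right) 36 = -11448$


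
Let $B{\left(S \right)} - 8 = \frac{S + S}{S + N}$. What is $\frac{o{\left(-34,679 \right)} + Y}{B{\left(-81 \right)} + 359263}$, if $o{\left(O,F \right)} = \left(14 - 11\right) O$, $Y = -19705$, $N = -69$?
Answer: $- \frac{495175}{8981802} \approx -0.055131$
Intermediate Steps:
$B{\left(S \right)} = 8 + \frac{2 S}{-69 + S}$ ($B{\left(S \right)} = 8 + \frac{S + S}{S - 69} = 8 + \frac{2 S}{-69 + S}$)
$o{\left(O,F \right)} = 3 O$
$\frac{o{\left(-34,679 \right)} + Y}{B{\left(-81 \right)} + 359263} = \frac{3 \left(-34\right) - 19705}{\frac{2 \left(-276 + 5 \left(-81\right)\right)}{-69 - 81} + 359263} = \frac{-102 - 19705}{\frac{2 \left(-276 - 405\right)}{-150} + 359263} = - \frac{19807}{2 \left(- \frac{1}{150}\right) \left(-681\right) + 359263} = - \frac{19807}{\frac{227}{25} + 359263} = - \frac{19807}{\frac{8981802}{25}} = \left(-19807\right) \frac{25}{8981802} = - \frac{495175}{8981802}$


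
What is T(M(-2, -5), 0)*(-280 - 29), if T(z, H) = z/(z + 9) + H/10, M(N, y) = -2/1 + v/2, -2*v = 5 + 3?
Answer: 1236/5 ≈ 247.20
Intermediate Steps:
v = -4 (v = -(5 + 3)/2 = -½*8 = -4)
M(N, y) = -4 (M(N, y) = -2/1 - 4/2 = -2*1 - 4*½ = -2 - 2 = -4)
T(z, H) = H/10 + z/(9 + z) (T(z, H) = z/(9 + z) + H*(⅒) = z/(9 + z) + H/10 = H/10 + z/(9 + z))
T(M(-2, -5), 0)*(-280 - 29) = ((9*0 + 10*(-4) + 0*(-4))/(10*(9 - 4)))*(-280 - 29) = ((⅒)*(0 - 40 + 0)/5)*(-309) = ((⅒)*(⅕)*(-40))*(-309) = -⅘*(-309) = 1236/5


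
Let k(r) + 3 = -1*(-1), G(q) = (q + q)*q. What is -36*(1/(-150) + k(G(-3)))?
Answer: 1806/25 ≈ 72.240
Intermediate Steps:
G(q) = 2*q**2 (G(q) = (2*q)*q = 2*q**2)
k(r) = -2 (k(r) = -3 - 1*(-1) = -3 + 1 = -2)
-36*(1/(-150) + k(G(-3))) = -36*(1/(-150) - 2) = -36*(-1/150 - 2) = -36*(-301/150) = 1806/25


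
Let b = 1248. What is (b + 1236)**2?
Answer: 6170256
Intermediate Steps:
(b + 1236)**2 = (1248 + 1236)**2 = 2484**2 = 6170256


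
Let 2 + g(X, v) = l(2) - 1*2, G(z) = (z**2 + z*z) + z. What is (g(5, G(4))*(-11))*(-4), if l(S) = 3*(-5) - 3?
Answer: -968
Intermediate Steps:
l(S) = -18 (l(S) = -15 - 3 = -18)
G(z) = z + 2*z**2 (G(z) = (z**2 + z**2) + z = 2*z**2 + z = z + 2*z**2)
g(X, v) = -22 (g(X, v) = -2 + (-18 - 1*2) = -2 + (-18 - 2) = -2 - 20 = -22)
(g(5, G(4))*(-11))*(-4) = -22*(-11)*(-4) = 242*(-4) = -968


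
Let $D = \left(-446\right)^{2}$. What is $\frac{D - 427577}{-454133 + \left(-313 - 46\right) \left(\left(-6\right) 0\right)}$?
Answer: $\frac{228661}{454133} \approx 0.50351$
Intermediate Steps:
$D = 198916$
$\frac{D - 427577}{-454133 + \left(-313 - 46\right) \left(\left(-6\right) 0\right)} = \frac{198916 - 427577}{-454133 + \left(-313 - 46\right) \left(\left(-6\right) 0\right)} = - \frac{228661}{-454133 - 0} = - \frac{228661}{-454133 + 0} = - \frac{228661}{-454133} = \left(-228661\right) \left(- \frac{1}{454133}\right) = \frac{228661}{454133}$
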